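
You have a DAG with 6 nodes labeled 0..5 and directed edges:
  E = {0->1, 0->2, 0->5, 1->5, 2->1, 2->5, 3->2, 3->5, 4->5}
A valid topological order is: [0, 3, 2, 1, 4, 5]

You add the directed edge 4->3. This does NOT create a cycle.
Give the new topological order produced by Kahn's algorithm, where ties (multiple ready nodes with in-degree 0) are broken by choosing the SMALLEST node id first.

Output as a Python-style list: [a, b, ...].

Answer: [0, 4, 3, 2, 1, 5]

Derivation:
Old toposort: [0, 3, 2, 1, 4, 5]
Added edge: 4->3
Position of 4 (4) > position of 3 (1). Must reorder: 4 must now come before 3.
Run Kahn's algorithm (break ties by smallest node id):
  initial in-degrees: [0, 2, 2, 1, 0, 5]
  ready (indeg=0): [0, 4]
  pop 0: indeg[1]->1; indeg[2]->1; indeg[5]->4 | ready=[4] | order so far=[0]
  pop 4: indeg[3]->0; indeg[5]->3 | ready=[3] | order so far=[0, 4]
  pop 3: indeg[2]->0; indeg[5]->2 | ready=[2] | order so far=[0, 4, 3]
  pop 2: indeg[1]->0; indeg[5]->1 | ready=[1] | order so far=[0, 4, 3, 2]
  pop 1: indeg[5]->0 | ready=[5] | order so far=[0, 4, 3, 2, 1]
  pop 5: no out-edges | ready=[] | order so far=[0, 4, 3, 2, 1, 5]
  Result: [0, 4, 3, 2, 1, 5]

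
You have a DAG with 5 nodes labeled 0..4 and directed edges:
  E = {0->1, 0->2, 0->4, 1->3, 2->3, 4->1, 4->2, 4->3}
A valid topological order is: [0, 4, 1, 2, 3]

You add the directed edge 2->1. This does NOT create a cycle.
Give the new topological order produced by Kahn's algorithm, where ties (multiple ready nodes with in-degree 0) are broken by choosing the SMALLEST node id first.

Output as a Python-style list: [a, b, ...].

Answer: [0, 4, 2, 1, 3]

Derivation:
Old toposort: [0, 4, 1, 2, 3]
Added edge: 2->1
Position of 2 (3) > position of 1 (2). Must reorder: 2 must now come before 1.
Run Kahn's algorithm (break ties by smallest node id):
  initial in-degrees: [0, 3, 2, 3, 1]
  ready (indeg=0): [0]
  pop 0: indeg[1]->2; indeg[2]->1; indeg[4]->0 | ready=[4] | order so far=[0]
  pop 4: indeg[1]->1; indeg[2]->0; indeg[3]->2 | ready=[2] | order so far=[0, 4]
  pop 2: indeg[1]->0; indeg[3]->1 | ready=[1] | order so far=[0, 4, 2]
  pop 1: indeg[3]->0 | ready=[3] | order so far=[0, 4, 2, 1]
  pop 3: no out-edges | ready=[] | order so far=[0, 4, 2, 1, 3]
  Result: [0, 4, 2, 1, 3]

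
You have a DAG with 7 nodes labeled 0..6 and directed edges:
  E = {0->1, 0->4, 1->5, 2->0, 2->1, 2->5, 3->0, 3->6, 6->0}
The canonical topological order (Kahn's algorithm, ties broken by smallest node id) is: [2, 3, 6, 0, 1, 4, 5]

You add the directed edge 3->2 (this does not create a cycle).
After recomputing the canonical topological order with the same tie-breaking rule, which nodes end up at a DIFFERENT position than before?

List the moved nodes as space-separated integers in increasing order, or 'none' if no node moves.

Old toposort: [2, 3, 6, 0, 1, 4, 5]
Added edge 3->2
Recompute Kahn (smallest-id tiebreak):
  initial in-degrees: [3, 2, 1, 0, 1, 2, 1]
  ready (indeg=0): [3]
  pop 3: indeg[0]->2; indeg[2]->0; indeg[6]->0 | ready=[2, 6] | order so far=[3]
  pop 2: indeg[0]->1; indeg[1]->1; indeg[5]->1 | ready=[6] | order so far=[3, 2]
  pop 6: indeg[0]->0 | ready=[0] | order so far=[3, 2, 6]
  pop 0: indeg[1]->0; indeg[4]->0 | ready=[1, 4] | order so far=[3, 2, 6, 0]
  pop 1: indeg[5]->0 | ready=[4, 5] | order so far=[3, 2, 6, 0, 1]
  pop 4: no out-edges | ready=[5] | order so far=[3, 2, 6, 0, 1, 4]
  pop 5: no out-edges | ready=[] | order so far=[3, 2, 6, 0, 1, 4, 5]
New canonical toposort: [3, 2, 6, 0, 1, 4, 5]
Compare positions:
  Node 0: index 3 -> 3 (same)
  Node 1: index 4 -> 4 (same)
  Node 2: index 0 -> 1 (moved)
  Node 3: index 1 -> 0 (moved)
  Node 4: index 5 -> 5 (same)
  Node 5: index 6 -> 6 (same)
  Node 6: index 2 -> 2 (same)
Nodes that changed position: 2 3

Answer: 2 3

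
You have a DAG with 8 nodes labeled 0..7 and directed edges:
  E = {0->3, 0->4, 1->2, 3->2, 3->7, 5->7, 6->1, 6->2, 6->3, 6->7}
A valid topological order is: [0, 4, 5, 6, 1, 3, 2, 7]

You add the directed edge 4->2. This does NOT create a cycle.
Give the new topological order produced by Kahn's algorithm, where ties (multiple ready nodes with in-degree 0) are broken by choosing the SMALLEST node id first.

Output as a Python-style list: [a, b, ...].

Answer: [0, 4, 5, 6, 1, 3, 2, 7]

Derivation:
Old toposort: [0, 4, 5, 6, 1, 3, 2, 7]
Added edge: 4->2
Position of 4 (1) < position of 2 (6). Old order still valid.
Run Kahn's algorithm (break ties by smallest node id):
  initial in-degrees: [0, 1, 4, 2, 1, 0, 0, 3]
  ready (indeg=0): [0, 5, 6]
  pop 0: indeg[3]->1; indeg[4]->0 | ready=[4, 5, 6] | order so far=[0]
  pop 4: indeg[2]->3 | ready=[5, 6] | order so far=[0, 4]
  pop 5: indeg[7]->2 | ready=[6] | order so far=[0, 4, 5]
  pop 6: indeg[1]->0; indeg[2]->2; indeg[3]->0; indeg[7]->1 | ready=[1, 3] | order so far=[0, 4, 5, 6]
  pop 1: indeg[2]->1 | ready=[3] | order so far=[0, 4, 5, 6, 1]
  pop 3: indeg[2]->0; indeg[7]->0 | ready=[2, 7] | order so far=[0, 4, 5, 6, 1, 3]
  pop 2: no out-edges | ready=[7] | order so far=[0, 4, 5, 6, 1, 3, 2]
  pop 7: no out-edges | ready=[] | order so far=[0, 4, 5, 6, 1, 3, 2, 7]
  Result: [0, 4, 5, 6, 1, 3, 2, 7]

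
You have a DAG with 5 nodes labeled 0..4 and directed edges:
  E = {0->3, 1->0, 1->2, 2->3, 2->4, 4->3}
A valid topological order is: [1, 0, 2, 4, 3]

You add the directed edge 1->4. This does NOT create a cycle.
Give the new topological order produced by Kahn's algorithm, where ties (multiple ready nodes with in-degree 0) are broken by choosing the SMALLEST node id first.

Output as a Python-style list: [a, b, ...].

Old toposort: [1, 0, 2, 4, 3]
Added edge: 1->4
Position of 1 (0) < position of 4 (3). Old order still valid.
Run Kahn's algorithm (break ties by smallest node id):
  initial in-degrees: [1, 0, 1, 3, 2]
  ready (indeg=0): [1]
  pop 1: indeg[0]->0; indeg[2]->0; indeg[4]->1 | ready=[0, 2] | order so far=[1]
  pop 0: indeg[3]->2 | ready=[2] | order so far=[1, 0]
  pop 2: indeg[3]->1; indeg[4]->0 | ready=[4] | order so far=[1, 0, 2]
  pop 4: indeg[3]->0 | ready=[3] | order so far=[1, 0, 2, 4]
  pop 3: no out-edges | ready=[] | order so far=[1, 0, 2, 4, 3]
  Result: [1, 0, 2, 4, 3]

Answer: [1, 0, 2, 4, 3]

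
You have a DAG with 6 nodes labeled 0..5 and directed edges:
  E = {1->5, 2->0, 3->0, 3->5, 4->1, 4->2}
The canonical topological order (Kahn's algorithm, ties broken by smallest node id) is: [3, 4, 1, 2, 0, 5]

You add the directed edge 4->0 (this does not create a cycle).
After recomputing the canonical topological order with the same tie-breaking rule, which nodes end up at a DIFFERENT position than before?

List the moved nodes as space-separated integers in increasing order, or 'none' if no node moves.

Old toposort: [3, 4, 1, 2, 0, 5]
Added edge 4->0
Recompute Kahn (smallest-id tiebreak):
  initial in-degrees: [3, 1, 1, 0, 0, 2]
  ready (indeg=0): [3, 4]
  pop 3: indeg[0]->2; indeg[5]->1 | ready=[4] | order so far=[3]
  pop 4: indeg[0]->1; indeg[1]->0; indeg[2]->0 | ready=[1, 2] | order so far=[3, 4]
  pop 1: indeg[5]->0 | ready=[2, 5] | order so far=[3, 4, 1]
  pop 2: indeg[0]->0 | ready=[0, 5] | order so far=[3, 4, 1, 2]
  pop 0: no out-edges | ready=[5] | order so far=[3, 4, 1, 2, 0]
  pop 5: no out-edges | ready=[] | order so far=[3, 4, 1, 2, 0, 5]
New canonical toposort: [3, 4, 1, 2, 0, 5]
Compare positions:
  Node 0: index 4 -> 4 (same)
  Node 1: index 2 -> 2 (same)
  Node 2: index 3 -> 3 (same)
  Node 3: index 0 -> 0 (same)
  Node 4: index 1 -> 1 (same)
  Node 5: index 5 -> 5 (same)
Nodes that changed position: none

Answer: none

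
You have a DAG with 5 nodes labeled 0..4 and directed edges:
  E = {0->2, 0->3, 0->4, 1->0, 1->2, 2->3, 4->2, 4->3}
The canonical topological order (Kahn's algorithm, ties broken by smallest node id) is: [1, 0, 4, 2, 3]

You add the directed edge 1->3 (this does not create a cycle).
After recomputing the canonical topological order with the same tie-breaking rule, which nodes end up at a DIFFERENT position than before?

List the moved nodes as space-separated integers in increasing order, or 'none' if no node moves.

Answer: none

Derivation:
Old toposort: [1, 0, 4, 2, 3]
Added edge 1->3
Recompute Kahn (smallest-id tiebreak):
  initial in-degrees: [1, 0, 3, 4, 1]
  ready (indeg=0): [1]
  pop 1: indeg[0]->0; indeg[2]->2; indeg[3]->3 | ready=[0] | order so far=[1]
  pop 0: indeg[2]->1; indeg[3]->2; indeg[4]->0 | ready=[4] | order so far=[1, 0]
  pop 4: indeg[2]->0; indeg[3]->1 | ready=[2] | order so far=[1, 0, 4]
  pop 2: indeg[3]->0 | ready=[3] | order so far=[1, 0, 4, 2]
  pop 3: no out-edges | ready=[] | order so far=[1, 0, 4, 2, 3]
New canonical toposort: [1, 0, 4, 2, 3]
Compare positions:
  Node 0: index 1 -> 1 (same)
  Node 1: index 0 -> 0 (same)
  Node 2: index 3 -> 3 (same)
  Node 3: index 4 -> 4 (same)
  Node 4: index 2 -> 2 (same)
Nodes that changed position: none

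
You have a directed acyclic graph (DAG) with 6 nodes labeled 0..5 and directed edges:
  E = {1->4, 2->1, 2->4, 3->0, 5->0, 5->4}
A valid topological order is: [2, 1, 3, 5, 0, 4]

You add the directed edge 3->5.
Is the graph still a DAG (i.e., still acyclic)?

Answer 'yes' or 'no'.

Given toposort: [2, 1, 3, 5, 0, 4]
Position of 3: index 2; position of 5: index 3
New edge 3->5: forward
Forward edge: respects the existing order. Still a DAG, same toposort still valid.
Still a DAG? yes

Answer: yes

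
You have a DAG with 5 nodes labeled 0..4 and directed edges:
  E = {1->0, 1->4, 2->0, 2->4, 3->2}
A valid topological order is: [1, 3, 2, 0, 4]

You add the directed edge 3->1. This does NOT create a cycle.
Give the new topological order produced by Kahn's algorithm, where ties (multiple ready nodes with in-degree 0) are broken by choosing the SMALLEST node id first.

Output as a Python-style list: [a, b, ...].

Answer: [3, 1, 2, 0, 4]

Derivation:
Old toposort: [1, 3, 2, 0, 4]
Added edge: 3->1
Position of 3 (1) > position of 1 (0). Must reorder: 3 must now come before 1.
Run Kahn's algorithm (break ties by smallest node id):
  initial in-degrees: [2, 1, 1, 0, 2]
  ready (indeg=0): [3]
  pop 3: indeg[1]->0; indeg[2]->0 | ready=[1, 2] | order so far=[3]
  pop 1: indeg[0]->1; indeg[4]->1 | ready=[2] | order so far=[3, 1]
  pop 2: indeg[0]->0; indeg[4]->0 | ready=[0, 4] | order so far=[3, 1, 2]
  pop 0: no out-edges | ready=[4] | order so far=[3, 1, 2, 0]
  pop 4: no out-edges | ready=[] | order so far=[3, 1, 2, 0, 4]
  Result: [3, 1, 2, 0, 4]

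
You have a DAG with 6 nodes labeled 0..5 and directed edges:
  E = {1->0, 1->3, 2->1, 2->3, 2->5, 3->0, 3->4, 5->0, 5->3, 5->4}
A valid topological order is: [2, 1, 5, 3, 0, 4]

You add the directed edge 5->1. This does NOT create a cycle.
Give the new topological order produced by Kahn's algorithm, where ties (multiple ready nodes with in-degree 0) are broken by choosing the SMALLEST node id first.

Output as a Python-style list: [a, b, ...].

Answer: [2, 5, 1, 3, 0, 4]

Derivation:
Old toposort: [2, 1, 5, 3, 0, 4]
Added edge: 5->1
Position of 5 (2) > position of 1 (1). Must reorder: 5 must now come before 1.
Run Kahn's algorithm (break ties by smallest node id):
  initial in-degrees: [3, 2, 0, 3, 2, 1]
  ready (indeg=0): [2]
  pop 2: indeg[1]->1; indeg[3]->2; indeg[5]->0 | ready=[5] | order so far=[2]
  pop 5: indeg[0]->2; indeg[1]->0; indeg[3]->1; indeg[4]->1 | ready=[1] | order so far=[2, 5]
  pop 1: indeg[0]->1; indeg[3]->0 | ready=[3] | order so far=[2, 5, 1]
  pop 3: indeg[0]->0; indeg[4]->0 | ready=[0, 4] | order so far=[2, 5, 1, 3]
  pop 0: no out-edges | ready=[4] | order so far=[2, 5, 1, 3, 0]
  pop 4: no out-edges | ready=[] | order so far=[2, 5, 1, 3, 0, 4]
  Result: [2, 5, 1, 3, 0, 4]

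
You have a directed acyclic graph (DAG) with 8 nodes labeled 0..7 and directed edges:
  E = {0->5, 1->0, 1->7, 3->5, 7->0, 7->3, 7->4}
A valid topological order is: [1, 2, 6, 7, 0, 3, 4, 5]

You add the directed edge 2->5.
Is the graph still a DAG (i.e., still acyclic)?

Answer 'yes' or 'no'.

Given toposort: [1, 2, 6, 7, 0, 3, 4, 5]
Position of 2: index 1; position of 5: index 7
New edge 2->5: forward
Forward edge: respects the existing order. Still a DAG, same toposort still valid.
Still a DAG? yes

Answer: yes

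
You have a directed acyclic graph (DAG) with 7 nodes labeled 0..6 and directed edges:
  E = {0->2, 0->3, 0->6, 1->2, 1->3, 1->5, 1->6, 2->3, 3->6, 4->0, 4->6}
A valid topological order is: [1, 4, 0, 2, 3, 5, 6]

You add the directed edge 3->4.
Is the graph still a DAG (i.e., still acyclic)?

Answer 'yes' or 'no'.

Given toposort: [1, 4, 0, 2, 3, 5, 6]
Position of 3: index 4; position of 4: index 1
New edge 3->4: backward (u after v in old order)
Backward edge: old toposort is now invalid. Check if this creates a cycle.
Does 4 already reach 3? Reachable from 4: [0, 2, 3, 4, 6]. YES -> cycle!
Still a DAG? no

Answer: no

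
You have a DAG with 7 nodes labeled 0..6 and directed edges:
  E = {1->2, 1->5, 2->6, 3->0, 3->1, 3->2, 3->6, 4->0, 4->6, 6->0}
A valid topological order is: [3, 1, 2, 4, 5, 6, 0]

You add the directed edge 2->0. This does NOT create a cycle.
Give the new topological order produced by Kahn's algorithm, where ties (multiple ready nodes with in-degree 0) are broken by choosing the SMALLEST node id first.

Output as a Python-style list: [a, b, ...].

Answer: [3, 1, 2, 4, 5, 6, 0]

Derivation:
Old toposort: [3, 1, 2, 4, 5, 6, 0]
Added edge: 2->0
Position of 2 (2) < position of 0 (6). Old order still valid.
Run Kahn's algorithm (break ties by smallest node id):
  initial in-degrees: [4, 1, 2, 0, 0, 1, 3]
  ready (indeg=0): [3, 4]
  pop 3: indeg[0]->3; indeg[1]->0; indeg[2]->1; indeg[6]->2 | ready=[1, 4] | order so far=[3]
  pop 1: indeg[2]->0; indeg[5]->0 | ready=[2, 4, 5] | order so far=[3, 1]
  pop 2: indeg[0]->2; indeg[6]->1 | ready=[4, 5] | order so far=[3, 1, 2]
  pop 4: indeg[0]->1; indeg[6]->0 | ready=[5, 6] | order so far=[3, 1, 2, 4]
  pop 5: no out-edges | ready=[6] | order so far=[3, 1, 2, 4, 5]
  pop 6: indeg[0]->0 | ready=[0] | order so far=[3, 1, 2, 4, 5, 6]
  pop 0: no out-edges | ready=[] | order so far=[3, 1, 2, 4, 5, 6, 0]
  Result: [3, 1, 2, 4, 5, 6, 0]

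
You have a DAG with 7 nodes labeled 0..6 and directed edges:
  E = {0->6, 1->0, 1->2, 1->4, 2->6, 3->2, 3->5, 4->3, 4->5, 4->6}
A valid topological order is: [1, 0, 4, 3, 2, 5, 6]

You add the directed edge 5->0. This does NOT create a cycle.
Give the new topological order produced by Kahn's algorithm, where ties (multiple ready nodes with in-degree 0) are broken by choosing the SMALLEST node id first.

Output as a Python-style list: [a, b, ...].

Answer: [1, 4, 3, 2, 5, 0, 6]

Derivation:
Old toposort: [1, 0, 4, 3, 2, 5, 6]
Added edge: 5->0
Position of 5 (5) > position of 0 (1). Must reorder: 5 must now come before 0.
Run Kahn's algorithm (break ties by smallest node id):
  initial in-degrees: [2, 0, 2, 1, 1, 2, 3]
  ready (indeg=0): [1]
  pop 1: indeg[0]->1; indeg[2]->1; indeg[4]->0 | ready=[4] | order so far=[1]
  pop 4: indeg[3]->0; indeg[5]->1; indeg[6]->2 | ready=[3] | order so far=[1, 4]
  pop 3: indeg[2]->0; indeg[5]->0 | ready=[2, 5] | order so far=[1, 4, 3]
  pop 2: indeg[6]->1 | ready=[5] | order so far=[1, 4, 3, 2]
  pop 5: indeg[0]->0 | ready=[0] | order so far=[1, 4, 3, 2, 5]
  pop 0: indeg[6]->0 | ready=[6] | order so far=[1, 4, 3, 2, 5, 0]
  pop 6: no out-edges | ready=[] | order so far=[1, 4, 3, 2, 5, 0, 6]
  Result: [1, 4, 3, 2, 5, 0, 6]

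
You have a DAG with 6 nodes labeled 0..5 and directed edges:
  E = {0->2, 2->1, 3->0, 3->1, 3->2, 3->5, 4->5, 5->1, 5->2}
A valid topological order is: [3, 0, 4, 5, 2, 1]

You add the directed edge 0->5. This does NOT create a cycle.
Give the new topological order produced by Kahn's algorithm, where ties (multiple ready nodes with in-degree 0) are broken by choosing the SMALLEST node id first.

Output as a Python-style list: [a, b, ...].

Answer: [3, 0, 4, 5, 2, 1]

Derivation:
Old toposort: [3, 0, 4, 5, 2, 1]
Added edge: 0->5
Position of 0 (1) < position of 5 (3). Old order still valid.
Run Kahn's algorithm (break ties by smallest node id):
  initial in-degrees: [1, 3, 3, 0, 0, 3]
  ready (indeg=0): [3, 4]
  pop 3: indeg[0]->0; indeg[1]->2; indeg[2]->2; indeg[5]->2 | ready=[0, 4] | order so far=[3]
  pop 0: indeg[2]->1; indeg[5]->1 | ready=[4] | order so far=[3, 0]
  pop 4: indeg[5]->0 | ready=[5] | order so far=[3, 0, 4]
  pop 5: indeg[1]->1; indeg[2]->0 | ready=[2] | order so far=[3, 0, 4, 5]
  pop 2: indeg[1]->0 | ready=[1] | order so far=[3, 0, 4, 5, 2]
  pop 1: no out-edges | ready=[] | order so far=[3, 0, 4, 5, 2, 1]
  Result: [3, 0, 4, 5, 2, 1]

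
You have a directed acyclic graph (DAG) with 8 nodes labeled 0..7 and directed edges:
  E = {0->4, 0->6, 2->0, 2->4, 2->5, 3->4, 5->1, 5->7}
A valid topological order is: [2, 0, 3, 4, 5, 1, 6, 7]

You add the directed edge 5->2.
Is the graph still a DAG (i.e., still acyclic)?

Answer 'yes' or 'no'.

Answer: no

Derivation:
Given toposort: [2, 0, 3, 4, 5, 1, 6, 7]
Position of 5: index 4; position of 2: index 0
New edge 5->2: backward (u after v in old order)
Backward edge: old toposort is now invalid. Check if this creates a cycle.
Does 2 already reach 5? Reachable from 2: [0, 1, 2, 4, 5, 6, 7]. YES -> cycle!
Still a DAG? no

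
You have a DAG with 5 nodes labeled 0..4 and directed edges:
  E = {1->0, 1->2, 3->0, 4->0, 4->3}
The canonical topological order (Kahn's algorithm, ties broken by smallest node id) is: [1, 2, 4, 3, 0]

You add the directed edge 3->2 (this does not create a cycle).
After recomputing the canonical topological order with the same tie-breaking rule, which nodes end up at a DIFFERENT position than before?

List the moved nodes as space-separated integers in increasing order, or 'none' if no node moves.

Answer: 0 2 3 4

Derivation:
Old toposort: [1, 2, 4, 3, 0]
Added edge 3->2
Recompute Kahn (smallest-id tiebreak):
  initial in-degrees: [3, 0, 2, 1, 0]
  ready (indeg=0): [1, 4]
  pop 1: indeg[0]->2; indeg[2]->1 | ready=[4] | order so far=[1]
  pop 4: indeg[0]->1; indeg[3]->0 | ready=[3] | order so far=[1, 4]
  pop 3: indeg[0]->0; indeg[2]->0 | ready=[0, 2] | order so far=[1, 4, 3]
  pop 0: no out-edges | ready=[2] | order so far=[1, 4, 3, 0]
  pop 2: no out-edges | ready=[] | order so far=[1, 4, 3, 0, 2]
New canonical toposort: [1, 4, 3, 0, 2]
Compare positions:
  Node 0: index 4 -> 3 (moved)
  Node 1: index 0 -> 0 (same)
  Node 2: index 1 -> 4 (moved)
  Node 3: index 3 -> 2 (moved)
  Node 4: index 2 -> 1 (moved)
Nodes that changed position: 0 2 3 4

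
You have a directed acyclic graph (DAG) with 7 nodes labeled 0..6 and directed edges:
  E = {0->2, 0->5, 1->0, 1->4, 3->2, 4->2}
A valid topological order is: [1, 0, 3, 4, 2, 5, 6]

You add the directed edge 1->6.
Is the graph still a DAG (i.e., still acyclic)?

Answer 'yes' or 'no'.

Given toposort: [1, 0, 3, 4, 2, 5, 6]
Position of 1: index 0; position of 6: index 6
New edge 1->6: forward
Forward edge: respects the existing order. Still a DAG, same toposort still valid.
Still a DAG? yes

Answer: yes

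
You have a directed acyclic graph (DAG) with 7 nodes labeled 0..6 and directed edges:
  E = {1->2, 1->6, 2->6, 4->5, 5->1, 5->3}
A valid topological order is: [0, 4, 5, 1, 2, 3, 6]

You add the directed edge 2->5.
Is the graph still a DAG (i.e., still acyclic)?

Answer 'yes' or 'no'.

Given toposort: [0, 4, 5, 1, 2, 3, 6]
Position of 2: index 4; position of 5: index 2
New edge 2->5: backward (u after v in old order)
Backward edge: old toposort is now invalid. Check if this creates a cycle.
Does 5 already reach 2? Reachable from 5: [1, 2, 3, 5, 6]. YES -> cycle!
Still a DAG? no

Answer: no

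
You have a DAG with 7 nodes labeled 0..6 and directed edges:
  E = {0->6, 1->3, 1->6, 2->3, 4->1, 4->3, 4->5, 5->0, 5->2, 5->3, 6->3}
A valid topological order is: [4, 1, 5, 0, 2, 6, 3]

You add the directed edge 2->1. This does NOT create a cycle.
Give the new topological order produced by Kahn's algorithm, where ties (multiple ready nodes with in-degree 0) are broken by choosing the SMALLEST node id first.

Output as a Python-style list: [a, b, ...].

Old toposort: [4, 1, 5, 0, 2, 6, 3]
Added edge: 2->1
Position of 2 (4) > position of 1 (1). Must reorder: 2 must now come before 1.
Run Kahn's algorithm (break ties by smallest node id):
  initial in-degrees: [1, 2, 1, 5, 0, 1, 2]
  ready (indeg=0): [4]
  pop 4: indeg[1]->1; indeg[3]->4; indeg[5]->0 | ready=[5] | order so far=[4]
  pop 5: indeg[0]->0; indeg[2]->0; indeg[3]->3 | ready=[0, 2] | order so far=[4, 5]
  pop 0: indeg[6]->1 | ready=[2] | order so far=[4, 5, 0]
  pop 2: indeg[1]->0; indeg[3]->2 | ready=[1] | order so far=[4, 5, 0, 2]
  pop 1: indeg[3]->1; indeg[6]->0 | ready=[6] | order so far=[4, 5, 0, 2, 1]
  pop 6: indeg[3]->0 | ready=[3] | order so far=[4, 5, 0, 2, 1, 6]
  pop 3: no out-edges | ready=[] | order so far=[4, 5, 0, 2, 1, 6, 3]
  Result: [4, 5, 0, 2, 1, 6, 3]

Answer: [4, 5, 0, 2, 1, 6, 3]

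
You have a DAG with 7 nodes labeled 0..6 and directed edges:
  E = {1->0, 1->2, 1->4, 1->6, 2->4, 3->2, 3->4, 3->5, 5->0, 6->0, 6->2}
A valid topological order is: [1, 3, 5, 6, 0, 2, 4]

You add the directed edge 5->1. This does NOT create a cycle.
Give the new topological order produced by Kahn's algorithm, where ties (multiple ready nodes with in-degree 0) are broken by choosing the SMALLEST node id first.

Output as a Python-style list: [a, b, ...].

Old toposort: [1, 3, 5, 6, 0, 2, 4]
Added edge: 5->1
Position of 5 (2) > position of 1 (0). Must reorder: 5 must now come before 1.
Run Kahn's algorithm (break ties by smallest node id):
  initial in-degrees: [3, 1, 3, 0, 3, 1, 1]
  ready (indeg=0): [3]
  pop 3: indeg[2]->2; indeg[4]->2; indeg[5]->0 | ready=[5] | order so far=[3]
  pop 5: indeg[0]->2; indeg[1]->0 | ready=[1] | order so far=[3, 5]
  pop 1: indeg[0]->1; indeg[2]->1; indeg[4]->1; indeg[6]->0 | ready=[6] | order so far=[3, 5, 1]
  pop 6: indeg[0]->0; indeg[2]->0 | ready=[0, 2] | order so far=[3, 5, 1, 6]
  pop 0: no out-edges | ready=[2] | order so far=[3, 5, 1, 6, 0]
  pop 2: indeg[4]->0 | ready=[4] | order so far=[3, 5, 1, 6, 0, 2]
  pop 4: no out-edges | ready=[] | order so far=[3, 5, 1, 6, 0, 2, 4]
  Result: [3, 5, 1, 6, 0, 2, 4]

Answer: [3, 5, 1, 6, 0, 2, 4]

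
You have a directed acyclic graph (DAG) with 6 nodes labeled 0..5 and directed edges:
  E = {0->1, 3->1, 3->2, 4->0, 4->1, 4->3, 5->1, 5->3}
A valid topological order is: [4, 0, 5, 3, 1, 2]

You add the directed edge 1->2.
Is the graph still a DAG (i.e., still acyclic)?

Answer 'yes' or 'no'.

Answer: yes

Derivation:
Given toposort: [4, 0, 5, 3, 1, 2]
Position of 1: index 4; position of 2: index 5
New edge 1->2: forward
Forward edge: respects the existing order. Still a DAG, same toposort still valid.
Still a DAG? yes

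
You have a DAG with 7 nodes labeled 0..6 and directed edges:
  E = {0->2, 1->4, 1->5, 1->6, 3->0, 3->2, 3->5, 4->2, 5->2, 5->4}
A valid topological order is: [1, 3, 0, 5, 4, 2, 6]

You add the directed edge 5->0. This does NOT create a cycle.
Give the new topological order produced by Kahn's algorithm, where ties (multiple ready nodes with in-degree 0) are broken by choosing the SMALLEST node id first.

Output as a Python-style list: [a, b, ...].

Old toposort: [1, 3, 0, 5, 4, 2, 6]
Added edge: 5->0
Position of 5 (3) > position of 0 (2). Must reorder: 5 must now come before 0.
Run Kahn's algorithm (break ties by smallest node id):
  initial in-degrees: [2, 0, 4, 0, 2, 2, 1]
  ready (indeg=0): [1, 3]
  pop 1: indeg[4]->1; indeg[5]->1; indeg[6]->0 | ready=[3, 6] | order so far=[1]
  pop 3: indeg[0]->1; indeg[2]->3; indeg[5]->0 | ready=[5, 6] | order so far=[1, 3]
  pop 5: indeg[0]->0; indeg[2]->2; indeg[4]->0 | ready=[0, 4, 6] | order so far=[1, 3, 5]
  pop 0: indeg[2]->1 | ready=[4, 6] | order so far=[1, 3, 5, 0]
  pop 4: indeg[2]->0 | ready=[2, 6] | order so far=[1, 3, 5, 0, 4]
  pop 2: no out-edges | ready=[6] | order so far=[1, 3, 5, 0, 4, 2]
  pop 6: no out-edges | ready=[] | order so far=[1, 3, 5, 0, 4, 2, 6]
  Result: [1, 3, 5, 0, 4, 2, 6]

Answer: [1, 3, 5, 0, 4, 2, 6]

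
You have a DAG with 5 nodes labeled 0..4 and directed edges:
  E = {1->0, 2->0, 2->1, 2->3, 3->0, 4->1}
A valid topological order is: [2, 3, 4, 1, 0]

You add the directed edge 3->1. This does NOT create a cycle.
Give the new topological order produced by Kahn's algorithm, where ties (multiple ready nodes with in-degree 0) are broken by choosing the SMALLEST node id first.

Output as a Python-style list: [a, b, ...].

Answer: [2, 3, 4, 1, 0]

Derivation:
Old toposort: [2, 3, 4, 1, 0]
Added edge: 3->1
Position of 3 (1) < position of 1 (3). Old order still valid.
Run Kahn's algorithm (break ties by smallest node id):
  initial in-degrees: [3, 3, 0, 1, 0]
  ready (indeg=0): [2, 4]
  pop 2: indeg[0]->2; indeg[1]->2; indeg[3]->0 | ready=[3, 4] | order so far=[2]
  pop 3: indeg[0]->1; indeg[1]->1 | ready=[4] | order so far=[2, 3]
  pop 4: indeg[1]->0 | ready=[1] | order so far=[2, 3, 4]
  pop 1: indeg[0]->0 | ready=[0] | order so far=[2, 3, 4, 1]
  pop 0: no out-edges | ready=[] | order so far=[2, 3, 4, 1, 0]
  Result: [2, 3, 4, 1, 0]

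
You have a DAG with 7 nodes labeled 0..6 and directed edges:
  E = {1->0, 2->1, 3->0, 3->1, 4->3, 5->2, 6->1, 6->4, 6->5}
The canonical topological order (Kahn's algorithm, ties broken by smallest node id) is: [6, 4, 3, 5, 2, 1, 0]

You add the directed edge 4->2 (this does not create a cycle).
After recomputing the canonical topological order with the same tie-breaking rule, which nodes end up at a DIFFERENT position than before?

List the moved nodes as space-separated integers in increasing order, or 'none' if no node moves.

Answer: none

Derivation:
Old toposort: [6, 4, 3, 5, 2, 1, 0]
Added edge 4->2
Recompute Kahn (smallest-id tiebreak):
  initial in-degrees: [2, 3, 2, 1, 1, 1, 0]
  ready (indeg=0): [6]
  pop 6: indeg[1]->2; indeg[4]->0; indeg[5]->0 | ready=[4, 5] | order so far=[6]
  pop 4: indeg[2]->1; indeg[3]->0 | ready=[3, 5] | order so far=[6, 4]
  pop 3: indeg[0]->1; indeg[1]->1 | ready=[5] | order so far=[6, 4, 3]
  pop 5: indeg[2]->0 | ready=[2] | order so far=[6, 4, 3, 5]
  pop 2: indeg[1]->0 | ready=[1] | order so far=[6, 4, 3, 5, 2]
  pop 1: indeg[0]->0 | ready=[0] | order so far=[6, 4, 3, 5, 2, 1]
  pop 0: no out-edges | ready=[] | order so far=[6, 4, 3, 5, 2, 1, 0]
New canonical toposort: [6, 4, 3, 5, 2, 1, 0]
Compare positions:
  Node 0: index 6 -> 6 (same)
  Node 1: index 5 -> 5 (same)
  Node 2: index 4 -> 4 (same)
  Node 3: index 2 -> 2 (same)
  Node 4: index 1 -> 1 (same)
  Node 5: index 3 -> 3 (same)
  Node 6: index 0 -> 0 (same)
Nodes that changed position: none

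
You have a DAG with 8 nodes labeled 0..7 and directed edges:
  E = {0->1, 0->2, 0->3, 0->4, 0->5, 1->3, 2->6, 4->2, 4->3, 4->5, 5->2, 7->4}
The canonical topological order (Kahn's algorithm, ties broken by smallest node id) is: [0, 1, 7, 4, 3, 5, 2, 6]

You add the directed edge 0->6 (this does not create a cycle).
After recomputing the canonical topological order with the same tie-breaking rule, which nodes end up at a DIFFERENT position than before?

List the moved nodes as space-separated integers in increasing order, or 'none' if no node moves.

Answer: none

Derivation:
Old toposort: [0, 1, 7, 4, 3, 5, 2, 6]
Added edge 0->6
Recompute Kahn (smallest-id tiebreak):
  initial in-degrees: [0, 1, 3, 3, 2, 2, 2, 0]
  ready (indeg=0): [0, 7]
  pop 0: indeg[1]->0; indeg[2]->2; indeg[3]->2; indeg[4]->1; indeg[5]->1; indeg[6]->1 | ready=[1, 7] | order so far=[0]
  pop 1: indeg[3]->1 | ready=[7] | order so far=[0, 1]
  pop 7: indeg[4]->0 | ready=[4] | order so far=[0, 1, 7]
  pop 4: indeg[2]->1; indeg[3]->0; indeg[5]->0 | ready=[3, 5] | order so far=[0, 1, 7, 4]
  pop 3: no out-edges | ready=[5] | order so far=[0, 1, 7, 4, 3]
  pop 5: indeg[2]->0 | ready=[2] | order so far=[0, 1, 7, 4, 3, 5]
  pop 2: indeg[6]->0 | ready=[6] | order so far=[0, 1, 7, 4, 3, 5, 2]
  pop 6: no out-edges | ready=[] | order so far=[0, 1, 7, 4, 3, 5, 2, 6]
New canonical toposort: [0, 1, 7, 4, 3, 5, 2, 6]
Compare positions:
  Node 0: index 0 -> 0 (same)
  Node 1: index 1 -> 1 (same)
  Node 2: index 6 -> 6 (same)
  Node 3: index 4 -> 4 (same)
  Node 4: index 3 -> 3 (same)
  Node 5: index 5 -> 5 (same)
  Node 6: index 7 -> 7 (same)
  Node 7: index 2 -> 2 (same)
Nodes that changed position: none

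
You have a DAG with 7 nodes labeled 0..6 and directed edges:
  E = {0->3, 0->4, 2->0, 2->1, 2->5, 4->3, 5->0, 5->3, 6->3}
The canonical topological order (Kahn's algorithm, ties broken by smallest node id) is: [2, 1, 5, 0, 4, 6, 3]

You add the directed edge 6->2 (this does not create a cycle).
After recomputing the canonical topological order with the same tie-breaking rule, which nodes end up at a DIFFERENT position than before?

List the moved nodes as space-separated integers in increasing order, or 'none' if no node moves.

Old toposort: [2, 1, 5, 0, 4, 6, 3]
Added edge 6->2
Recompute Kahn (smallest-id tiebreak):
  initial in-degrees: [2, 1, 1, 4, 1, 1, 0]
  ready (indeg=0): [6]
  pop 6: indeg[2]->0; indeg[3]->3 | ready=[2] | order so far=[6]
  pop 2: indeg[0]->1; indeg[1]->0; indeg[5]->0 | ready=[1, 5] | order so far=[6, 2]
  pop 1: no out-edges | ready=[5] | order so far=[6, 2, 1]
  pop 5: indeg[0]->0; indeg[3]->2 | ready=[0] | order so far=[6, 2, 1, 5]
  pop 0: indeg[3]->1; indeg[4]->0 | ready=[4] | order so far=[6, 2, 1, 5, 0]
  pop 4: indeg[3]->0 | ready=[3] | order so far=[6, 2, 1, 5, 0, 4]
  pop 3: no out-edges | ready=[] | order so far=[6, 2, 1, 5, 0, 4, 3]
New canonical toposort: [6, 2, 1, 5, 0, 4, 3]
Compare positions:
  Node 0: index 3 -> 4 (moved)
  Node 1: index 1 -> 2 (moved)
  Node 2: index 0 -> 1 (moved)
  Node 3: index 6 -> 6 (same)
  Node 4: index 4 -> 5 (moved)
  Node 5: index 2 -> 3 (moved)
  Node 6: index 5 -> 0 (moved)
Nodes that changed position: 0 1 2 4 5 6

Answer: 0 1 2 4 5 6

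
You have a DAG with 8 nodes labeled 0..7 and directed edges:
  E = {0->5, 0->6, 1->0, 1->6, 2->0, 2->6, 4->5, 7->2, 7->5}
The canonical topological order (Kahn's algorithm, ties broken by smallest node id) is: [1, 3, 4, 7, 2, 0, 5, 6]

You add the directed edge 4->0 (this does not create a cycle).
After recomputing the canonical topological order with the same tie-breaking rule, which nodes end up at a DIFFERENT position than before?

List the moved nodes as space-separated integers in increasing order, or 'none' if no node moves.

Answer: none

Derivation:
Old toposort: [1, 3, 4, 7, 2, 0, 5, 6]
Added edge 4->0
Recompute Kahn (smallest-id tiebreak):
  initial in-degrees: [3, 0, 1, 0, 0, 3, 3, 0]
  ready (indeg=0): [1, 3, 4, 7]
  pop 1: indeg[0]->2; indeg[6]->2 | ready=[3, 4, 7] | order so far=[1]
  pop 3: no out-edges | ready=[4, 7] | order so far=[1, 3]
  pop 4: indeg[0]->1; indeg[5]->2 | ready=[7] | order so far=[1, 3, 4]
  pop 7: indeg[2]->0; indeg[5]->1 | ready=[2] | order so far=[1, 3, 4, 7]
  pop 2: indeg[0]->0; indeg[6]->1 | ready=[0] | order so far=[1, 3, 4, 7, 2]
  pop 0: indeg[5]->0; indeg[6]->0 | ready=[5, 6] | order so far=[1, 3, 4, 7, 2, 0]
  pop 5: no out-edges | ready=[6] | order so far=[1, 3, 4, 7, 2, 0, 5]
  pop 6: no out-edges | ready=[] | order so far=[1, 3, 4, 7, 2, 0, 5, 6]
New canonical toposort: [1, 3, 4, 7, 2, 0, 5, 6]
Compare positions:
  Node 0: index 5 -> 5 (same)
  Node 1: index 0 -> 0 (same)
  Node 2: index 4 -> 4 (same)
  Node 3: index 1 -> 1 (same)
  Node 4: index 2 -> 2 (same)
  Node 5: index 6 -> 6 (same)
  Node 6: index 7 -> 7 (same)
  Node 7: index 3 -> 3 (same)
Nodes that changed position: none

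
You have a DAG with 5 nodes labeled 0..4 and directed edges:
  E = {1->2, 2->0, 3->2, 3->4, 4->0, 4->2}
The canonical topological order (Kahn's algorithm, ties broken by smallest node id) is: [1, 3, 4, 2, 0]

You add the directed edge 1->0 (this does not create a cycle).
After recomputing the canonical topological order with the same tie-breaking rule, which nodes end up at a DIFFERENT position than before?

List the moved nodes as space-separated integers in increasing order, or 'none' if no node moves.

Answer: none

Derivation:
Old toposort: [1, 3, 4, 2, 0]
Added edge 1->0
Recompute Kahn (smallest-id tiebreak):
  initial in-degrees: [3, 0, 3, 0, 1]
  ready (indeg=0): [1, 3]
  pop 1: indeg[0]->2; indeg[2]->2 | ready=[3] | order so far=[1]
  pop 3: indeg[2]->1; indeg[4]->0 | ready=[4] | order so far=[1, 3]
  pop 4: indeg[0]->1; indeg[2]->0 | ready=[2] | order so far=[1, 3, 4]
  pop 2: indeg[0]->0 | ready=[0] | order so far=[1, 3, 4, 2]
  pop 0: no out-edges | ready=[] | order so far=[1, 3, 4, 2, 0]
New canonical toposort: [1, 3, 4, 2, 0]
Compare positions:
  Node 0: index 4 -> 4 (same)
  Node 1: index 0 -> 0 (same)
  Node 2: index 3 -> 3 (same)
  Node 3: index 1 -> 1 (same)
  Node 4: index 2 -> 2 (same)
Nodes that changed position: none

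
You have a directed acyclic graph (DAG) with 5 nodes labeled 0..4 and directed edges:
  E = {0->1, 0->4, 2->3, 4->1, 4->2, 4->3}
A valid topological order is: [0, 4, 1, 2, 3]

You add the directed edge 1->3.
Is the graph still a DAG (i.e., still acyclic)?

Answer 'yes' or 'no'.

Given toposort: [0, 4, 1, 2, 3]
Position of 1: index 2; position of 3: index 4
New edge 1->3: forward
Forward edge: respects the existing order. Still a DAG, same toposort still valid.
Still a DAG? yes

Answer: yes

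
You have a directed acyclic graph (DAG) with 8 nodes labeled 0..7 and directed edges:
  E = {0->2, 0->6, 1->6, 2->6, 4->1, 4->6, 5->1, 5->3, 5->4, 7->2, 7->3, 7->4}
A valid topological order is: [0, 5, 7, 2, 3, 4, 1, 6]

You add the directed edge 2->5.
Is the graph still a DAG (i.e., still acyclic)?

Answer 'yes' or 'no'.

Given toposort: [0, 5, 7, 2, 3, 4, 1, 6]
Position of 2: index 3; position of 5: index 1
New edge 2->5: backward (u after v in old order)
Backward edge: old toposort is now invalid. Check if this creates a cycle.
Does 5 already reach 2? Reachable from 5: [1, 3, 4, 5, 6]. NO -> still a DAG (reorder needed).
Still a DAG? yes

Answer: yes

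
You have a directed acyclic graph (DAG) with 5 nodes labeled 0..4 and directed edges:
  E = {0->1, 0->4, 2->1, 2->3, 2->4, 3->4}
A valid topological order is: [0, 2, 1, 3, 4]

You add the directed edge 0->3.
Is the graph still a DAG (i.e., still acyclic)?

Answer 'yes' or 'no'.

Given toposort: [0, 2, 1, 3, 4]
Position of 0: index 0; position of 3: index 3
New edge 0->3: forward
Forward edge: respects the existing order. Still a DAG, same toposort still valid.
Still a DAG? yes

Answer: yes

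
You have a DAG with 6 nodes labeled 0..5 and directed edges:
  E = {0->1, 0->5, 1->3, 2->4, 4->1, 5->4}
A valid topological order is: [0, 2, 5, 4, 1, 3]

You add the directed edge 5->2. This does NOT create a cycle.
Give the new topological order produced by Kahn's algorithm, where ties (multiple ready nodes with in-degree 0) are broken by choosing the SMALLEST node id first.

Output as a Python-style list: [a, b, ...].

Old toposort: [0, 2, 5, 4, 1, 3]
Added edge: 5->2
Position of 5 (2) > position of 2 (1). Must reorder: 5 must now come before 2.
Run Kahn's algorithm (break ties by smallest node id):
  initial in-degrees: [0, 2, 1, 1, 2, 1]
  ready (indeg=0): [0]
  pop 0: indeg[1]->1; indeg[5]->0 | ready=[5] | order so far=[0]
  pop 5: indeg[2]->0; indeg[4]->1 | ready=[2] | order so far=[0, 5]
  pop 2: indeg[4]->0 | ready=[4] | order so far=[0, 5, 2]
  pop 4: indeg[1]->0 | ready=[1] | order so far=[0, 5, 2, 4]
  pop 1: indeg[3]->0 | ready=[3] | order so far=[0, 5, 2, 4, 1]
  pop 3: no out-edges | ready=[] | order so far=[0, 5, 2, 4, 1, 3]
  Result: [0, 5, 2, 4, 1, 3]

Answer: [0, 5, 2, 4, 1, 3]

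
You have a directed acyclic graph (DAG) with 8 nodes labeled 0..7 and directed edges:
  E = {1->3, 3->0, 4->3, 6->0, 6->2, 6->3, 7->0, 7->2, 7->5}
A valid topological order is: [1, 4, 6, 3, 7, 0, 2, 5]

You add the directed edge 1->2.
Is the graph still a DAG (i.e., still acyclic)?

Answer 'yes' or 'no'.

Answer: yes

Derivation:
Given toposort: [1, 4, 6, 3, 7, 0, 2, 5]
Position of 1: index 0; position of 2: index 6
New edge 1->2: forward
Forward edge: respects the existing order. Still a DAG, same toposort still valid.
Still a DAG? yes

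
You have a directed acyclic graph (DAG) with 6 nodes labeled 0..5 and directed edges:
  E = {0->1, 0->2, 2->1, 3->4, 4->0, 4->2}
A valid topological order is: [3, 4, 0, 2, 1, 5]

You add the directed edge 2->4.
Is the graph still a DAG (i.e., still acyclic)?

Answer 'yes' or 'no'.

Given toposort: [3, 4, 0, 2, 1, 5]
Position of 2: index 3; position of 4: index 1
New edge 2->4: backward (u after v in old order)
Backward edge: old toposort is now invalid. Check if this creates a cycle.
Does 4 already reach 2? Reachable from 4: [0, 1, 2, 4]. YES -> cycle!
Still a DAG? no

Answer: no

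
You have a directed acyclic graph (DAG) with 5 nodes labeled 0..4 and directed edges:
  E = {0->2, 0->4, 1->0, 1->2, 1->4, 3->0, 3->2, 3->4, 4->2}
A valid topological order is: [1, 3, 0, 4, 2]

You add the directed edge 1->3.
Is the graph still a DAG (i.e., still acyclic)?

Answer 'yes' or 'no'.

Answer: yes

Derivation:
Given toposort: [1, 3, 0, 4, 2]
Position of 1: index 0; position of 3: index 1
New edge 1->3: forward
Forward edge: respects the existing order. Still a DAG, same toposort still valid.
Still a DAG? yes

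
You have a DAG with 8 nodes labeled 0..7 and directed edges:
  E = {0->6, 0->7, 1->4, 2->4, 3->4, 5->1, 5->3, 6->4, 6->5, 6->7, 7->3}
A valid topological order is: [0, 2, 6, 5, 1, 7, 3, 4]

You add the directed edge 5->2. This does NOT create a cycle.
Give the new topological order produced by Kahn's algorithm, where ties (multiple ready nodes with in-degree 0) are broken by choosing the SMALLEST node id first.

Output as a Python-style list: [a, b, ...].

Old toposort: [0, 2, 6, 5, 1, 7, 3, 4]
Added edge: 5->2
Position of 5 (3) > position of 2 (1). Must reorder: 5 must now come before 2.
Run Kahn's algorithm (break ties by smallest node id):
  initial in-degrees: [0, 1, 1, 2, 4, 1, 1, 2]
  ready (indeg=0): [0]
  pop 0: indeg[6]->0; indeg[7]->1 | ready=[6] | order so far=[0]
  pop 6: indeg[4]->3; indeg[5]->0; indeg[7]->0 | ready=[5, 7] | order so far=[0, 6]
  pop 5: indeg[1]->0; indeg[2]->0; indeg[3]->1 | ready=[1, 2, 7] | order so far=[0, 6, 5]
  pop 1: indeg[4]->2 | ready=[2, 7] | order so far=[0, 6, 5, 1]
  pop 2: indeg[4]->1 | ready=[7] | order so far=[0, 6, 5, 1, 2]
  pop 7: indeg[3]->0 | ready=[3] | order so far=[0, 6, 5, 1, 2, 7]
  pop 3: indeg[4]->0 | ready=[4] | order so far=[0, 6, 5, 1, 2, 7, 3]
  pop 4: no out-edges | ready=[] | order so far=[0, 6, 5, 1, 2, 7, 3, 4]
  Result: [0, 6, 5, 1, 2, 7, 3, 4]

Answer: [0, 6, 5, 1, 2, 7, 3, 4]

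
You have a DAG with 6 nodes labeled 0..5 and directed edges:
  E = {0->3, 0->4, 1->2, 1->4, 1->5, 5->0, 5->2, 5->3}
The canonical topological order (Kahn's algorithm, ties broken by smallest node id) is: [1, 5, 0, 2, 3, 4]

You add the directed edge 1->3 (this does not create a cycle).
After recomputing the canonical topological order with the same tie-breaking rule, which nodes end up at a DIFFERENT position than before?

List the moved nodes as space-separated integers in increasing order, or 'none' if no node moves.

Answer: none

Derivation:
Old toposort: [1, 5, 0, 2, 3, 4]
Added edge 1->3
Recompute Kahn (smallest-id tiebreak):
  initial in-degrees: [1, 0, 2, 3, 2, 1]
  ready (indeg=0): [1]
  pop 1: indeg[2]->1; indeg[3]->2; indeg[4]->1; indeg[5]->0 | ready=[5] | order so far=[1]
  pop 5: indeg[0]->0; indeg[2]->0; indeg[3]->1 | ready=[0, 2] | order so far=[1, 5]
  pop 0: indeg[3]->0; indeg[4]->0 | ready=[2, 3, 4] | order so far=[1, 5, 0]
  pop 2: no out-edges | ready=[3, 4] | order so far=[1, 5, 0, 2]
  pop 3: no out-edges | ready=[4] | order so far=[1, 5, 0, 2, 3]
  pop 4: no out-edges | ready=[] | order so far=[1, 5, 0, 2, 3, 4]
New canonical toposort: [1, 5, 0, 2, 3, 4]
Compare positions:
  Node 0: index 2 -> 2 (same)
  Node 1: index 0 -> 0 (same)
  Node 2: index 3 -> 3 (same)
  Node 3: index 4 -> 4 (same)
  Node 4: index 5 -> 5 (same)
  Node 5: index 1 -> 1 (same)
Nodes that changed position: none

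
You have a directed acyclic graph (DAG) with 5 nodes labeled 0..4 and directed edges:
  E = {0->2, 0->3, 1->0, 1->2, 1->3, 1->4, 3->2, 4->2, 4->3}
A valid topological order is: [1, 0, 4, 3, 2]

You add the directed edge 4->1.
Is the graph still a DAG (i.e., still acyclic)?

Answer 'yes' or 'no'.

Given toposort: [1, 0, 4, 3, 2]
Position of 4: index 2; position of 1: index 0
New edge 4->1: backward (u after v in old order)
Backward edge: old toposort is now invalid. Check if this creates a cycle.
Does 1 already reach 4? Reachable from 1: [0, 1, 2, 3, 4]. YES -> cycle!
Still a DAG? no

Answer: no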